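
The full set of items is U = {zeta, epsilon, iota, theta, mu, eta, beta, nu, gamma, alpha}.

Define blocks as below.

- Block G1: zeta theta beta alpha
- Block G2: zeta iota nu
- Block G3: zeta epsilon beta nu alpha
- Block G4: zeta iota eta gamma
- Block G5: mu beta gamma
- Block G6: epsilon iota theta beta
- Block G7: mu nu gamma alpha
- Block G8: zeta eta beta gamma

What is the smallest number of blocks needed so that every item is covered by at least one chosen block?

G4 and G6 and G7 together: G4 ∪ G6 ∪ G7 = {zeta, epsilon, iota, theta, mu, eta, beta, nu, gamma, alpha} — every item is covered.
No 2 of the 8 blocks cover everything (all 28 combinations miss at least one item), so 3 is optimal.

3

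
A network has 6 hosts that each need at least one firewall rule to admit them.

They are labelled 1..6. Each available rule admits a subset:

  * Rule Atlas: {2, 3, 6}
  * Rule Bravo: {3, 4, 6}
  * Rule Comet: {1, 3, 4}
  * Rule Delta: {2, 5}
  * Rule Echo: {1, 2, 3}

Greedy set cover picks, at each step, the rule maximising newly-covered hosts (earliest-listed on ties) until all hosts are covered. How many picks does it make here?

3

Greedy: pick Atlas (covers 3 new) → pick Comet (covers 2 new) → pick Delta (covers 1 new). Total picks: 3.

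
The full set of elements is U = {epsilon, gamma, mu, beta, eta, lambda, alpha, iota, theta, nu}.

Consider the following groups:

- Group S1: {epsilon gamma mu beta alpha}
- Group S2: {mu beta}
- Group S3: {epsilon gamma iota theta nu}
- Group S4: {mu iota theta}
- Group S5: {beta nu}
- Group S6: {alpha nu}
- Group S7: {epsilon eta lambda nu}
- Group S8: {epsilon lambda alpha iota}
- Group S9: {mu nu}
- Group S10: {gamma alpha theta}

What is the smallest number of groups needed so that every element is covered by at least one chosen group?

Take {S1, S4, S7}. Their union is {epsilon, gamma, mu, beta, eta, lambda, alpha, iota, theta, nu}, which is all 10 elements.
Only S7 contains eta, so S7 is forced; the remaining 6 elements need at least 2 more groups (each remaining group adds at most 4) — so at least 3 groups are needed, and 3 is optimal.

3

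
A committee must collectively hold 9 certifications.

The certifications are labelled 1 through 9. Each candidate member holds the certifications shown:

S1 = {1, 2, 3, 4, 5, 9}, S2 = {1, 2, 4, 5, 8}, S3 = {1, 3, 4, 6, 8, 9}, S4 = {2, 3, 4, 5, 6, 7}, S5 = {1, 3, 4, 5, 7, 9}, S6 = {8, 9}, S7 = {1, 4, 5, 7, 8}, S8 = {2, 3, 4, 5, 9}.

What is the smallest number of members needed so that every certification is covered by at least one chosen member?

S3 and S4 together: S3 ∪ S4 = {1, 2, 3, 4, 5, 6, 7, 8, 9} — every certification is covered.
No single member has all 9 certifications (the largest, S1, has 6), so 2 is optimal.

2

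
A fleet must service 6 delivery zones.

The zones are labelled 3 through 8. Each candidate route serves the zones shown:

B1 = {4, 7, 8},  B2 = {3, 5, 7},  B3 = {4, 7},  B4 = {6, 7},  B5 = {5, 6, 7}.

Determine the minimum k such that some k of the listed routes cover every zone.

3

Take {B1, B2, B5}. Their union is {3, 4, 5, 6, 7, 8}, which is all 6 zones.
Only B2 contains 3, so B2 is forced; the remaining 3 zones need at least 2 more routes (each remaining route adds at most 2) — so at least 3 routes are needed, and 3 is optimal.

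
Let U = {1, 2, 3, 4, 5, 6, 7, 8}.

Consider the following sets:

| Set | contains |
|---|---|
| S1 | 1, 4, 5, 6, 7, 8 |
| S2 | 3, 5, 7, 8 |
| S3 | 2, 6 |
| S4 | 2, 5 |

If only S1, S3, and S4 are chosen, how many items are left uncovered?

1

Union of S1, S3, S4 = {1, 2, 4, 5, 6, 7, 8}.
Not covered: 3 — 1 item.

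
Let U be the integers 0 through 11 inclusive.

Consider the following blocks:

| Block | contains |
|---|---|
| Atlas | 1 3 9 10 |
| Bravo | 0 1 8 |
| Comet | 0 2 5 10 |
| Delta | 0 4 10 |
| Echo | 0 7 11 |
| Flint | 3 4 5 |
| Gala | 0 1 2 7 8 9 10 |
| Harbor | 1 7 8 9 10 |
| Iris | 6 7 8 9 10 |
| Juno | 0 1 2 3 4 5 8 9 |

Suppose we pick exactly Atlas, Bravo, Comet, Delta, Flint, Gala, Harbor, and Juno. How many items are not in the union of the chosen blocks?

2

Union of Atlas, Bravo, Comet, Delta, Flint, Gala, Harbor, Juno = {0, 1, 2, 3, 4, 5, 7, 8, 9, 10}.
Not covered: 6, 11 — 2 items.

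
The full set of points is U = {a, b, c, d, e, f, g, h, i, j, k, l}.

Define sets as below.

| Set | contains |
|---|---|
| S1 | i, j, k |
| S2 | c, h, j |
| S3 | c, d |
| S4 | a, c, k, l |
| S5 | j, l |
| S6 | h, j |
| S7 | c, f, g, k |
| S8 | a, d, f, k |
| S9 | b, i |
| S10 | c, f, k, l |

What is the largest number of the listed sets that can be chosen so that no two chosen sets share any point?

S6, S7, S9 are pairwise disjoint (S6={h,j}; S7={c,f,g,k}; S9={b,i}).
Every remaining set overlaps one of these, and no 4 of the listed sets are pairwise disjoint, so 3 is the maximum.

3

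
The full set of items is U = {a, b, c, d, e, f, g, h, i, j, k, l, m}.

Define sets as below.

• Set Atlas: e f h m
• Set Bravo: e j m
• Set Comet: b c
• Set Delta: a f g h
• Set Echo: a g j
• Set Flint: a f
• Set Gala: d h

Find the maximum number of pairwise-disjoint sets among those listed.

Bravo, Comet, Flint, Gala are pairwise disjoint (Bravo={e,j,m}; Comet={b,c}; Flint={a,f}; Gala={d,h}).
Every remaining set overlaps one of these, and no 5 of the listed sets are pairwise disjoint, so 4 is the maximum.

4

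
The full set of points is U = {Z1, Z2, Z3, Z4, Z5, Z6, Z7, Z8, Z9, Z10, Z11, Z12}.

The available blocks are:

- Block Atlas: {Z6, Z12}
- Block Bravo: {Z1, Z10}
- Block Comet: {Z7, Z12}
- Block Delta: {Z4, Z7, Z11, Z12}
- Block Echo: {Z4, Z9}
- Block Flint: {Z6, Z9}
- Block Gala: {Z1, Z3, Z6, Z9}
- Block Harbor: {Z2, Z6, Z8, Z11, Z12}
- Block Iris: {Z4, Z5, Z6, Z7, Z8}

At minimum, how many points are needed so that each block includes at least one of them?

Take H = {Z4, Z9, Z10, Z12}. Each listed block contains at least one of these, so H is a hitting set of size 4.
No choice of 3 points meets every block, so 4 is the minimum.

4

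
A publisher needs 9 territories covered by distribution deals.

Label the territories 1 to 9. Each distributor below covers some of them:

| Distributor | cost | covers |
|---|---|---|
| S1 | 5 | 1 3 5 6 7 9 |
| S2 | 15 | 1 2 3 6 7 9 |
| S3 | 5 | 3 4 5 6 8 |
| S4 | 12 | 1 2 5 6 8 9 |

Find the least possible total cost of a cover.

S2, S3 together cover every territory (S2 ∪ S3 = {1, 2, 3, 4, 5, 6, 7, 8, 9}); total cost 15 + 5 = 20.
The greedy pick S1, S3, S4 costs 22; no covering selection beats 20.

20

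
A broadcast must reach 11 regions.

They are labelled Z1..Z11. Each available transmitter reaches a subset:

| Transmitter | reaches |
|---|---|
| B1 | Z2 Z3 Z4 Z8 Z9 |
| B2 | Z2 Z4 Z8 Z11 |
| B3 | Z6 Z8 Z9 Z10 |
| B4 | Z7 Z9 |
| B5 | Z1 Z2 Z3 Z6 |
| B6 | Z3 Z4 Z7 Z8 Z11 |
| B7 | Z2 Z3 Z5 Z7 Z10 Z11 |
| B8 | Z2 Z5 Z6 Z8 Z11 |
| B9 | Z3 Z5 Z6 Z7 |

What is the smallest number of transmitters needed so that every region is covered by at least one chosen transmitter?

Take {B1, B5, B7}. Their union is {Z1, Z2, Z3, Z4, Z5, Z6, Z7, Z8, Z9, Z10, Z11}, which is all 11 regions.
Only B5 contains Z1, so B5 is forced; the remaining 7 regions need at least 2 more transmitters (each remaining transmitter adds at most 4) — so at least 3 transmitters are needed, and 3 is optimal.

3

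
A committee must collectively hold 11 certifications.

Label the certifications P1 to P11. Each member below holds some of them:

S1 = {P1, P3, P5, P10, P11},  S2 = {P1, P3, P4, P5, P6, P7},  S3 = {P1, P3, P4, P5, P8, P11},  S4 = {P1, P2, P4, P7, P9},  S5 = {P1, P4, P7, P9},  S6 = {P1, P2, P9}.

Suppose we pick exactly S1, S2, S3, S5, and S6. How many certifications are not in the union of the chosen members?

Union of S1, S2, S3, S5, S6 = {P1, P2, P3, P4, P5, P6, P7, P8, P9, P10, P11} — that's every certification, so 0 are uncovered.

0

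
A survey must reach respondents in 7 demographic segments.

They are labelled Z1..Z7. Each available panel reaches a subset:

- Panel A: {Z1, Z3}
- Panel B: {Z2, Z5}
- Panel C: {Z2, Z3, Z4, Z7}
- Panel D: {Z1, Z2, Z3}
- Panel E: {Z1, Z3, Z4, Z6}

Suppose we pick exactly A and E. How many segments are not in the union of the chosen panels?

Union of A, E = {Z1, Z3, Z4, Z6}.
Not covered: Z2, Z5, Z7 — 3 segments.

3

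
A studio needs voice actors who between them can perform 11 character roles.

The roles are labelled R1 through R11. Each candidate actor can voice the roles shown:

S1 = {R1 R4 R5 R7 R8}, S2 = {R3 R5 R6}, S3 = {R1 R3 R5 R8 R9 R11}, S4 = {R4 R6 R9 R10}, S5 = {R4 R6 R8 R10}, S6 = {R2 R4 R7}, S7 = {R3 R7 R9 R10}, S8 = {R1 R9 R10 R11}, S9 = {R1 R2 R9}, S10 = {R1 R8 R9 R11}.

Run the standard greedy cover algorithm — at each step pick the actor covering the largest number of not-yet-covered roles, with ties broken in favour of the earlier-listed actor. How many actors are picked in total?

Greedy: pick S3 (covers 6 new) → pick S4 (covers 3 new) → pick S6 (covers 2 new). Total picks: 3.

3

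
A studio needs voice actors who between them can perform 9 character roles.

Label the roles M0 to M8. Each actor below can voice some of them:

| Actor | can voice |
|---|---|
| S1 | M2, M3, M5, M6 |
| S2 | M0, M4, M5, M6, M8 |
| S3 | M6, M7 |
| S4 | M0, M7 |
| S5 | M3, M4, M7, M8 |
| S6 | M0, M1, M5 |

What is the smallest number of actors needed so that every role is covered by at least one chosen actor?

S1 and S5 and S6 together: S1 ∪ S5 ∪ S6 = {M0, M1, M2, M3, M4, M5, M6, M7, M8} — every role is covered.
Only S6 contains M1, so S6 is forced; the remaining 6 roles need at least 2 more actors (each remaining actor adds at most 4) — so at least 3 actors are needed, and 3 is optimal.

3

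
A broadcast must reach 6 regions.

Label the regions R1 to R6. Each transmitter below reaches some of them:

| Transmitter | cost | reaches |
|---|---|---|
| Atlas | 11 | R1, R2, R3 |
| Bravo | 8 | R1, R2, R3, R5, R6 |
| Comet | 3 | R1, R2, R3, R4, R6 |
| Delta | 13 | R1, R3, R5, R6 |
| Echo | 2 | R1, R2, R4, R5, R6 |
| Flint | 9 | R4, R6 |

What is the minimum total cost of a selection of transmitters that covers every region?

5

Comet, Echo together cover every region (Comet ∪ Echo = {R1, R2, R3, R4, R5, R6}); total cost 3 + 2 = 5.
No covering selection has total cost below 5.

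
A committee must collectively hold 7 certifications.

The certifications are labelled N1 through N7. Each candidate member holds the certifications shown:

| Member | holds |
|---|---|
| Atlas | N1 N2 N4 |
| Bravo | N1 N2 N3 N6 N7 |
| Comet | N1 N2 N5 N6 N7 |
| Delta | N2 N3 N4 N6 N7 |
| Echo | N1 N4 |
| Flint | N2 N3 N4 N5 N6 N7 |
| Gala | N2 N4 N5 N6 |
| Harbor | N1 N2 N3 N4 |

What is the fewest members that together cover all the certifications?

Take {Comet, Harbor}. Their union is {N1, N2, N3, N4, N5, N6, N7}, which is all 7 certifications.
No single member has all 7 certifications (the largest, Flint, has 6), so 2 is optimal.

2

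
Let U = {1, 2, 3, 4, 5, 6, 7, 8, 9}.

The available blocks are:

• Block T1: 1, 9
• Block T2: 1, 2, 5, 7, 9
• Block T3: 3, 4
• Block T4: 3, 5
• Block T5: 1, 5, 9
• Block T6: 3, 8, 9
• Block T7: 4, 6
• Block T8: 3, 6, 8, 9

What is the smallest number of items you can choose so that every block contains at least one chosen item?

H = {4, 5, 9} meets every block (each contains at least one member of H), and |H| = 3.
The blocks T1, T4, T7 are pairwise disjoint, so any hitting set needs a separate item for each — at least 3. Hence 3 is optimal.

3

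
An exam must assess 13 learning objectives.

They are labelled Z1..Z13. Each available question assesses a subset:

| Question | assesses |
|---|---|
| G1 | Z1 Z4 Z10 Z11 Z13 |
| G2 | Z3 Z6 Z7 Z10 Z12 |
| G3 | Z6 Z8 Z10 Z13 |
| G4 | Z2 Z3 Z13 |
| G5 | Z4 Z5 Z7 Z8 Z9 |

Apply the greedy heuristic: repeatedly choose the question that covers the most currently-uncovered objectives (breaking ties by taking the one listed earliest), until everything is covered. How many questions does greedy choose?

Greedy: pick G1 (covers 5 new) → pick G2 (covers 4 new) → pick G5 (covers 3 new) → pick G4 (covers 1 new). Total picks: 4.

4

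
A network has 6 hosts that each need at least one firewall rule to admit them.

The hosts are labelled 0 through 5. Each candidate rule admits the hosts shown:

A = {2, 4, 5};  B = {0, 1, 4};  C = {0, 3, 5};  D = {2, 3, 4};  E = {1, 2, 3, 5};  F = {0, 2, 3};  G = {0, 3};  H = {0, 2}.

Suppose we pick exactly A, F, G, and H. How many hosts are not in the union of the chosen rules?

1

Union of A, F, G, H = {0, 2, 3, 4, 5}.
Not covered: 1 — 1 host.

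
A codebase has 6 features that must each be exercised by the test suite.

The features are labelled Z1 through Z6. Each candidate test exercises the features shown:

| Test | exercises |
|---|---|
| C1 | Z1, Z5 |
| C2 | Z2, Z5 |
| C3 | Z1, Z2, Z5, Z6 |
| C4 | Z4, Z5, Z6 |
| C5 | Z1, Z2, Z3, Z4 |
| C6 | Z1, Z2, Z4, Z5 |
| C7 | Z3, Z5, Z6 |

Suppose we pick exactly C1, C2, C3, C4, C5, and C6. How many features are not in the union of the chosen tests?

Union of C1, C2, C3, C4, C5, C6 = {Z1, Z2, Z3, Z4, Z5, Z6} — that's every feature, so 0 are uncovered.

0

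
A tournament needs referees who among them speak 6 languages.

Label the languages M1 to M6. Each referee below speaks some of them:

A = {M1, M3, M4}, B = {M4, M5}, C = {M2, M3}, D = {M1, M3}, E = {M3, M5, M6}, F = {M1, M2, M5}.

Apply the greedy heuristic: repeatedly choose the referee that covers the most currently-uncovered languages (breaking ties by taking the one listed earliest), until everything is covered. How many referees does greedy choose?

Greedy: pick A (covers 3 new) → pick E (covers 2 new) → pick C (covers 1 new). Total picks: 3.

3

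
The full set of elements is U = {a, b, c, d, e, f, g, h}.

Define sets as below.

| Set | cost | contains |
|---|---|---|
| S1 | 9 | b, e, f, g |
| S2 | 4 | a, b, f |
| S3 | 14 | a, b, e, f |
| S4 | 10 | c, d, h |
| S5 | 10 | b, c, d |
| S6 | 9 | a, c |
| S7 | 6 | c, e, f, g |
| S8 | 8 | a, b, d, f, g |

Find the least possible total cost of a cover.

20

S2, S4, S7 together cover every element (S2 ∪ S4 ∪ S7 = {a, b, c, d, e, f, g, h}); total cost 4 + 10 + 6 = 20.
No covering selection has total cost below 20.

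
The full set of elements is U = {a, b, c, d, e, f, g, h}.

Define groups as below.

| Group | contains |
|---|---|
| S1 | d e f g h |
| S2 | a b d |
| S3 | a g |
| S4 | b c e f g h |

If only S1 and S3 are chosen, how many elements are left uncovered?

Union of S1, S3 = {a, d, e, f, g, h}.
Not covered: b, c — 2 elements.

2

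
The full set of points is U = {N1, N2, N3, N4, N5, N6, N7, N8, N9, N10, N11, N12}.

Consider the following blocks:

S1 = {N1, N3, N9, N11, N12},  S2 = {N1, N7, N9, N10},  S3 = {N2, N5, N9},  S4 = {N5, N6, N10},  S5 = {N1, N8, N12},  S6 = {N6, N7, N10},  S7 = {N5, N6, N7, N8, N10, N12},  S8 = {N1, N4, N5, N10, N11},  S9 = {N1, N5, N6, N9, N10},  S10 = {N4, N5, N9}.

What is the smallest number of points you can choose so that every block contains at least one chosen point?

H = {N8, N9, N10} meets every block (each contains at least one member of H), and |H| = 3.
The blocks S5, S6, S10 are pairwise disjoint, so any hitting set needs a separate point for each — at least 3. Hence 3 is optimal.

3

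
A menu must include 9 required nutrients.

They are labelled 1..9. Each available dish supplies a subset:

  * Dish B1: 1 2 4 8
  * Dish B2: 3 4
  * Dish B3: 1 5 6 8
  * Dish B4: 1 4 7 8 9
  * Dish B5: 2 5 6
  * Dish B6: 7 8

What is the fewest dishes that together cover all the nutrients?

B2 and B4 and B5 together: B2 ∪ B4 ∪ B5 = {1, 2, 3, 4, 5, 6, 7, 8, 9} — every nutrient is covered.
Only B2 contains 3, so B2 is forced; the remaining 7 nutrients need at least 2 more dishes (each remaining dish adds at most 4) — so at least 3 dishes are needed, and 3 is optimal.

3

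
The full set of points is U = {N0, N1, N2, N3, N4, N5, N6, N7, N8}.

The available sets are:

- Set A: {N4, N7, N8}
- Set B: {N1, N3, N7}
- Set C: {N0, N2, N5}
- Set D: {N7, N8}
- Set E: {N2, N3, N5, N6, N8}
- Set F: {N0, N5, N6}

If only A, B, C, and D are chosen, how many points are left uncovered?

1

Union of A, B, C, D = {N0, N1, N2, N3, N4, N5, N7, N8}.
Not covered: N6 — 1 point.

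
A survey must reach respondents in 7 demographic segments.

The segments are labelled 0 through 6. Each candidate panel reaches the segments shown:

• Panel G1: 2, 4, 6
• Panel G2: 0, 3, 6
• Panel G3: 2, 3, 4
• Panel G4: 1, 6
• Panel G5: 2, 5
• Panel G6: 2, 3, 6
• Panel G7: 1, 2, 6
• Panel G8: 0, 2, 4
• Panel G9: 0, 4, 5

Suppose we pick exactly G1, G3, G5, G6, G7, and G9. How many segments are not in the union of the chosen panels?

0

Union of G1, G3, G5, G6, G7, G9 = {0, 1, 2, 3, 4, 5, 6} — that's every segment, so 0 are uncovered.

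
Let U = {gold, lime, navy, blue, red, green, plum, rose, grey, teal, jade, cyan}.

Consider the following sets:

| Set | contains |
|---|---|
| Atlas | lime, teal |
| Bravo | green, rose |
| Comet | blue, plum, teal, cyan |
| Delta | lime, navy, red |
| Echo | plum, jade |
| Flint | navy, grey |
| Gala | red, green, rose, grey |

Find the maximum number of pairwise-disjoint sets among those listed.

4

Atlas, Bravo, Echo, Flint are pairwise disjoint (Atlas={lime,teal}; Bravo={green,rose}; Echo={plum,jade}; Flint={navy,grey}).
Every remaining set overlaps one of these, and no 5 of the listed sets are pairwise disjoint, so 4 is the maximum.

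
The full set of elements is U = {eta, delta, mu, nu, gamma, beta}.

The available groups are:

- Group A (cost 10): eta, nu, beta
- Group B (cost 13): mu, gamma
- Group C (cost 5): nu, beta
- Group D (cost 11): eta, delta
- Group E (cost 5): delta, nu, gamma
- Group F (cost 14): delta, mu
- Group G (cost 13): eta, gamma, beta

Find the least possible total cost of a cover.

A, B, E together cover every element (A ∪ B ∪ E = {eta, delta, mu, nu, gamma, beta}); total cost 10 + 13 + 5 = 28.
No covering selection has total cost below 28.

28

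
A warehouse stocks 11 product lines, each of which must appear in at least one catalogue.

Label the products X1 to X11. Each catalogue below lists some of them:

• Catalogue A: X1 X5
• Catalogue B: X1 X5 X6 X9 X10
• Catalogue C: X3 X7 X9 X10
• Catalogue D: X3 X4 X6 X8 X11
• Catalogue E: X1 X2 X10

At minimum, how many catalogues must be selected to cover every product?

Take {A, C, D, E}. Their union is {X1, X2, X3, X4, X5, X6, X7, X8, X9, X10, X11}, which is all 11 products.
No 3 of the 5 catalogues cover everything (all 10 combinations miss at least one product), so 4 is optimal.

4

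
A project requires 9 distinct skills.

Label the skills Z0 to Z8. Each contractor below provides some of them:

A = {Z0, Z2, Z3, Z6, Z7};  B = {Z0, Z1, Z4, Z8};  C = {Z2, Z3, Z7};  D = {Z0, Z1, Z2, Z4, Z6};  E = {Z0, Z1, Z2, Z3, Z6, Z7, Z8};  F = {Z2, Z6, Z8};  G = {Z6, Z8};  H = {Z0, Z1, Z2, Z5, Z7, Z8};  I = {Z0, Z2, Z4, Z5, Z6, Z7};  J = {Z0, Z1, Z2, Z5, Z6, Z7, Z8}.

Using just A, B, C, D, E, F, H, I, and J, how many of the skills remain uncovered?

0

Union of A, B, C, D, E, F, H, I, J = {Z0, Z1, Z2, Z3, Z4, Z5, Z6, Z7, Z8} — that's every skill, so 0 are uncovered.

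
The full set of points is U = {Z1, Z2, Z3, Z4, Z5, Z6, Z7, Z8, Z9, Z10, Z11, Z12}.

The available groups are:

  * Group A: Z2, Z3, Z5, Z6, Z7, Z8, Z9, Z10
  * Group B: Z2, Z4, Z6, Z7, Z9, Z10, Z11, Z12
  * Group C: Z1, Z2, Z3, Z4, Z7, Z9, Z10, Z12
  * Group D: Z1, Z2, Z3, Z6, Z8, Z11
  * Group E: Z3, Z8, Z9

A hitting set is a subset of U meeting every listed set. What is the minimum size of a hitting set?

2

Take H = {Z3, Z6}. Each listed group contains at least one of these, so H is a hitting set of size 2.
No single point lies in every group, so at least 2 are needed and 2 is optimal.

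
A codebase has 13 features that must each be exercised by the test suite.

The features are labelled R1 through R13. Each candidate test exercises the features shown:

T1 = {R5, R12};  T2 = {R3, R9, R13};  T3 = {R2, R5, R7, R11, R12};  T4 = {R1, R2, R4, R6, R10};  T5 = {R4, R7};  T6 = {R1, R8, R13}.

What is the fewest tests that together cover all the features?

4

Take {T2, T3, T4, T6}. Their union is {R1, R2, R3, R4, R5, R6, R7, R8, R9, R10, R11, R12, R13}, which is all 13 features.
No 3 of the 6 tests cover everything (all 20 combinations miss at least one feature), so 4 is optimal.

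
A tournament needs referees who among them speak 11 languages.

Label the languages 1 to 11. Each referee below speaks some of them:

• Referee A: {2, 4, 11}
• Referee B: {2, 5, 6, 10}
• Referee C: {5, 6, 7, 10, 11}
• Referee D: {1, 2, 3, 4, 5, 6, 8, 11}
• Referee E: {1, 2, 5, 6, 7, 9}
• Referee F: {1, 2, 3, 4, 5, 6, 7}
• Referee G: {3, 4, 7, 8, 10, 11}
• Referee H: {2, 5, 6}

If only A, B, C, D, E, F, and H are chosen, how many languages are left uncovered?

0

Union of A, B, C, D, E, F, H = {1, 2, 3, 4, 5, 6, 7, 8, 9, 10, 11} — that's every language, so 0 are uncovered.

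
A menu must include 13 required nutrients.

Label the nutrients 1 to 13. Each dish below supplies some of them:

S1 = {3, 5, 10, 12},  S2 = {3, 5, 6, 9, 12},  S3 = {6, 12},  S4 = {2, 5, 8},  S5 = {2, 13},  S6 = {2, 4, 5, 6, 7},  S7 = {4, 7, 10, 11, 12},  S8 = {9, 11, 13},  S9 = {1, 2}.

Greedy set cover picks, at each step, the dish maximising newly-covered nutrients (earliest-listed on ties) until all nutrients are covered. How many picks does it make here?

5

Greedy: pick S2 (covers 5 new) → pick S7 (covers 4 new) → pick S4 (covers 2 new) → pick S5 (covers 1 new) → pick S9 (covers 1 new). Total picks: 5.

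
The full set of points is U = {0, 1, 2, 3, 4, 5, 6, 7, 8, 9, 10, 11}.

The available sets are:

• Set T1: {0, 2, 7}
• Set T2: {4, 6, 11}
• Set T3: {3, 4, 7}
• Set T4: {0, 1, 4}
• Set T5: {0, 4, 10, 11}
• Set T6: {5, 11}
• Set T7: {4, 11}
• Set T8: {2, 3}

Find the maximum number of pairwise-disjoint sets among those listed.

T4, T6, T8 are pairwise disjoint (T4={0,1,4}; T6={5,11}; T8={2,3}).
Every remaining set overlaps one of these, and no 4 of the listed sets are pairwise disjoint, so 3 is the maximum.

3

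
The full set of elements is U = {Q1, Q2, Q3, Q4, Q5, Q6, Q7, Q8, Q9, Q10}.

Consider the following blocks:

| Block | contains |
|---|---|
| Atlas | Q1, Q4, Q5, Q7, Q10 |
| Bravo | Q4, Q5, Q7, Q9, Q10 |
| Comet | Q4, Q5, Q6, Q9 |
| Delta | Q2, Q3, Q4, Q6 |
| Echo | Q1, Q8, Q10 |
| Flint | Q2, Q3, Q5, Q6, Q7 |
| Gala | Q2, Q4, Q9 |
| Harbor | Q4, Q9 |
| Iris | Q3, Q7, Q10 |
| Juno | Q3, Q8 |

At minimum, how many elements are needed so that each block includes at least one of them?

3

Take H = {Q4, Q7, Q8}. Each listed block contains at least one of these, so H is a hitting set of size 3.
The blocks Echo, Flint, Harbor are pairwise disjoint, so any hitting set needs a separate element for each — at least 3. Hence 3 is optimal.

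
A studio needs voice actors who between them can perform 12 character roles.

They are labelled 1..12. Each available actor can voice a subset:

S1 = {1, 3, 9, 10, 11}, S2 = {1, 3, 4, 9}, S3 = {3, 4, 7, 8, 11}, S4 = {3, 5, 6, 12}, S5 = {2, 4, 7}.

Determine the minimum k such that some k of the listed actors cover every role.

S1 and S3 and S4 and S5 together: S1 ∪ S3 ∪ S4 ∪ S5 = {1, 2, 3, 4, 5, 6, 7, 8, 9, 10, 11, 12} — every role is covered.
Only S3 contains 8, so S3 is forced; the remaining 7 roles need at least 3 more actors (each remaining actor adds at most 3) — so at least 4 actors are needed, and 4 is optimal.

4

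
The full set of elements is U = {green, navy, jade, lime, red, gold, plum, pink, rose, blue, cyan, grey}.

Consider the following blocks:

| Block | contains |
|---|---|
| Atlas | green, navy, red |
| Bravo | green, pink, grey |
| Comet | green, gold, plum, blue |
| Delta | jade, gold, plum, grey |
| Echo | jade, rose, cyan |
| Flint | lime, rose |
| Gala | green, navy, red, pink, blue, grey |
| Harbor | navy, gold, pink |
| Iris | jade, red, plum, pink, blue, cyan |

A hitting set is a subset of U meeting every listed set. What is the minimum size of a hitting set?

The 4 elements {red, gold, rose, grey} hit every block.
No choice of 3 elements meets every block, so 4 is the minimum.

4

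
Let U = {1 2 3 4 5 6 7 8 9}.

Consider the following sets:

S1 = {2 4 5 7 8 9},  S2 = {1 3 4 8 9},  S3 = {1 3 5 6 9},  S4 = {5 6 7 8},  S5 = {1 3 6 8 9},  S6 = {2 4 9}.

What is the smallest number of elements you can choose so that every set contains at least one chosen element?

H = {4, 6} meets every set (each contains at least one member of H), and |H| = 2.
The sets S4, S6 are pairwise disjoint, so any hitting set needs a separate element for each — at least 2. Hence 2 is optimal.

2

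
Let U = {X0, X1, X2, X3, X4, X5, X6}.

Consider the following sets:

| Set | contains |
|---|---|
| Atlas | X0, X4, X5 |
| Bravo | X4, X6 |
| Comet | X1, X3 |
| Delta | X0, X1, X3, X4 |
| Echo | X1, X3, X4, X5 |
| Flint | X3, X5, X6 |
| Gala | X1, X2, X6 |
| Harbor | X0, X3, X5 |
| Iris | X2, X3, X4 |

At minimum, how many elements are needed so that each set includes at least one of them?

H = {X2, X3, X4} meets every set (each contains at least one member of H), and |H| = 3.
No choice of 2 elements meets every set, so 3 is the minimum.

3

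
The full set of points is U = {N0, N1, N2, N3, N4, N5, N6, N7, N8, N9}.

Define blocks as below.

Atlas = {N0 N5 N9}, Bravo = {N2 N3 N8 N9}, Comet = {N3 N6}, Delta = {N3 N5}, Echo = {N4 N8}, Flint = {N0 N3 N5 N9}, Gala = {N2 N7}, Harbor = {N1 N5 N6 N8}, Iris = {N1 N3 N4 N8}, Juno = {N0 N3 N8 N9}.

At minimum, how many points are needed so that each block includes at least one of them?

4

The 4 points {N3, N4, N5, N7} hit every block.
The blocks Atlas, Comet, Echo, Gala are pairwise disjoint, so any hitting set needs a separate point for each — at least 4. Hence 4 is optimal.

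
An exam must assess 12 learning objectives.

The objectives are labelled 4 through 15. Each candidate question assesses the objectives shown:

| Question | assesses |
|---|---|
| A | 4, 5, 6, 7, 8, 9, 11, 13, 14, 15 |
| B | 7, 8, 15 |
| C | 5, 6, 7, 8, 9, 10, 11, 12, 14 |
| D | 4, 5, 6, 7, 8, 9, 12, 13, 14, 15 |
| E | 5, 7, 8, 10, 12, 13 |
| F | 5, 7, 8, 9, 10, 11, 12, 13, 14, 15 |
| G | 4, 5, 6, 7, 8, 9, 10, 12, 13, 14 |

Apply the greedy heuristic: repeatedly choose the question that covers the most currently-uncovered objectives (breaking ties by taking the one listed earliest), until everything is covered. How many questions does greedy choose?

Greedy: pick A (covers 10 new) → pick C (covers 2 new). Total picks: 2.

2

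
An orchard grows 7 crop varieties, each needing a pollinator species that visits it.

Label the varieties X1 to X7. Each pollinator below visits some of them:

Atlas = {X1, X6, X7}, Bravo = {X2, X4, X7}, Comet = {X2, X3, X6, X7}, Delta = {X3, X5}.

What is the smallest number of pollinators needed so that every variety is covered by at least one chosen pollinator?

3

Atlas and Bravo and Delta together: Atlas ∪ Bravo ∪ Delta = {X1, X2, X3, X4, X5, X6, X7} — every variety is covered.
Only Atlas contains X1, so Atlas is forced; the remaining 4 varieties need at least 2 more pollinators (each remaining pollinator adds at most 2) — so at least 3 pollinators are needed, and 3 is optimal.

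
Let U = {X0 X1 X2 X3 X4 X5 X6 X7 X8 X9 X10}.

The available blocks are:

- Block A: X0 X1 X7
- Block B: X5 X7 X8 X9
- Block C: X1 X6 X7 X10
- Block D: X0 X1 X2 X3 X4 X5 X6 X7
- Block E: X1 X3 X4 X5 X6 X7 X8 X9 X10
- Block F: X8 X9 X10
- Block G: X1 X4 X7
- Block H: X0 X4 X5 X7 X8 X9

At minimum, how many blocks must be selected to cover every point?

D and F cover everything between them: the union {X0, X1, X2, X3, X4, X5, X6, X7, X8, X9, X10} is all of U.
No single block has all 11 points (the largest, E, has 9), so 2 is optimal.

2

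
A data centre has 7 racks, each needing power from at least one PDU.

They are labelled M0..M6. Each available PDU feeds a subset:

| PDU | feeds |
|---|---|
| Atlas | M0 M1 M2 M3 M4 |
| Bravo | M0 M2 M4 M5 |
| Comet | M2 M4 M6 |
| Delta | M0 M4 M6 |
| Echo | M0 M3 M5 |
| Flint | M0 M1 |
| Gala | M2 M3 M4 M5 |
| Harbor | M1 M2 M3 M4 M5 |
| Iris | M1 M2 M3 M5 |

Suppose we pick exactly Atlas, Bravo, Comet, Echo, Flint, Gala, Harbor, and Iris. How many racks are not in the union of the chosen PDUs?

Union of Atlas, Bravo, Comet, Echo, Flint, Gala, Harbor, Iris = {M0, M1, M2, M3, M4, M5, M6} — that's every rack, so 0 are uncovered.

0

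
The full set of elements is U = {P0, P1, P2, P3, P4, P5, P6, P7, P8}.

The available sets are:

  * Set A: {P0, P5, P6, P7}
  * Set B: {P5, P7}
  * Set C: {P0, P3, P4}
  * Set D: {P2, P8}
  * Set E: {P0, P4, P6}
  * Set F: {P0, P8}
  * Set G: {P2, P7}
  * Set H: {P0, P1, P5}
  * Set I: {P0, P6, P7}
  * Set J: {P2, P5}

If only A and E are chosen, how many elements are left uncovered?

Union of A, E = {P0, P4, P5, P6, P7}.
Not covered: P1, P2, P3, P8 — 4 elements.

4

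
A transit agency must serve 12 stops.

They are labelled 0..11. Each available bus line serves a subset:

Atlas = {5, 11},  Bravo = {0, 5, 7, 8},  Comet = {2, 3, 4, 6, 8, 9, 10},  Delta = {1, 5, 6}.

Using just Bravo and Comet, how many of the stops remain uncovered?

Union of Bravo, Comet = {0, 2, 3, 4, 5, 6, 7, 8, 9, 10}.
Not covered: 1, 11 — 2 stops.

2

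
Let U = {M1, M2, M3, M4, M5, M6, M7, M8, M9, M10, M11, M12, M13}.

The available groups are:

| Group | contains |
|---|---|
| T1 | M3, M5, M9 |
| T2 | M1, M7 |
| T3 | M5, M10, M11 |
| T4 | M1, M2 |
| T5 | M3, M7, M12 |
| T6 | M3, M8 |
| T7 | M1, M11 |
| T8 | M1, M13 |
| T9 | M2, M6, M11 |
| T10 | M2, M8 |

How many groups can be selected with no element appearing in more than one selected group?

4

T3, T5, T8, T10 are pairwise disjoint (T3={M5,M10,M11}; T5={M3,M7,M12}; T8={M1,M13}; T10={M2,M8}).
Every remaining group overlaps one of these, and no 5 of the listed groups are pairwise disjoint, so 4 is the maximum.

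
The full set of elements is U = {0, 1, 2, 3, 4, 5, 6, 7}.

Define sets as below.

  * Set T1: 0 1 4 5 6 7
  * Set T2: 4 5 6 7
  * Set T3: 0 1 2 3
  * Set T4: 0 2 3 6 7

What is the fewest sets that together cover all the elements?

Take {T1, T3}. Their union is {0, 1, 2, 3, 4, 5, 6, 7}, which is all 8 elements.
No single set has all 8 elements (the largest, T1, has 6), so 2 is optimal.

2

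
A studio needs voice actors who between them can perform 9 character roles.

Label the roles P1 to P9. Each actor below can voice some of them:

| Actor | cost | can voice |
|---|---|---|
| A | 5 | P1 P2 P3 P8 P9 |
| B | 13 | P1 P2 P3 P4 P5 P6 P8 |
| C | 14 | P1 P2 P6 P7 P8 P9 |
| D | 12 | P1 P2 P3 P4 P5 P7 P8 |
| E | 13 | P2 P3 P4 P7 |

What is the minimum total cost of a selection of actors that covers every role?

26

C, D together cover every role (C ∪ D = {P1, P2, P3, P4, P5, P6, P7, P8, P9}); total cost 14 + 12 = 26.
The greedy pick A, D, B costs 30; no covering selection beats 26.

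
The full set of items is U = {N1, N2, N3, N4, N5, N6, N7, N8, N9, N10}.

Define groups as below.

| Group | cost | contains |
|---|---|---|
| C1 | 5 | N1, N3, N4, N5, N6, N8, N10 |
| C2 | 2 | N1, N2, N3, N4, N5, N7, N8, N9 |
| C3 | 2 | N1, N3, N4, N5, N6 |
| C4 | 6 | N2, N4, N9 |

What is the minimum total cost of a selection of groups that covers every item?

7

C1, C2 together cover every item (C1 ∪ C2 = {N1, N2, N3, N4, N5, N6, N7, N8, N9, N10}); total cost 5 + 2 = 7.
The greedy pick C2, C3, C1 costs 9; no covering selection beats 7.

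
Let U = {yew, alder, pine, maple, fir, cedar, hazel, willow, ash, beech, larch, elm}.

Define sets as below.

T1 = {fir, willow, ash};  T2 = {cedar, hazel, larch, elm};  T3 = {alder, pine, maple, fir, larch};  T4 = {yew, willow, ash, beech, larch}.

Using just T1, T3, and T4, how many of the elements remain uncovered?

3

Union of T1, T3, T4 = {yew, alder, pine, maple, fir, willow, ash, beech, larch}.
Not covered: cedar, hazel, elm — 3 elements.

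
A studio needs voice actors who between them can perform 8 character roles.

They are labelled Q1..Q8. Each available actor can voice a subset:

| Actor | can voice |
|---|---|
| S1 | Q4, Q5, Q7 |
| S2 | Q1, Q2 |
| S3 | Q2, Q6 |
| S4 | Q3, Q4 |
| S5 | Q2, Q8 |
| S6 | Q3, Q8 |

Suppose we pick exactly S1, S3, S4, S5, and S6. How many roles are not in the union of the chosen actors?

1

Union of S1, S3, S4, S5, S6 = {Q2, Q3, Q4, Q5, Q6, Q7, Q8}.
Not covered: Q1 — 1 role.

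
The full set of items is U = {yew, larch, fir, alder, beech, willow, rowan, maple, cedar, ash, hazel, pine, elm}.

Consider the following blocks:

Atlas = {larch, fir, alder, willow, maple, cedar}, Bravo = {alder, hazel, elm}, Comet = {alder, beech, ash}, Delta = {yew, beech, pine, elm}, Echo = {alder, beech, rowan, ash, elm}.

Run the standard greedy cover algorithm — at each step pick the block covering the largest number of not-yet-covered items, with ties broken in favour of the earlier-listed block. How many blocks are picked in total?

Greedy: pick Atlas (covers 6 new) → pick Delta (covers 4 new) → pick Echo (covers 2 new) → pick Bravo (covers 1 new). Total picks: 4.

4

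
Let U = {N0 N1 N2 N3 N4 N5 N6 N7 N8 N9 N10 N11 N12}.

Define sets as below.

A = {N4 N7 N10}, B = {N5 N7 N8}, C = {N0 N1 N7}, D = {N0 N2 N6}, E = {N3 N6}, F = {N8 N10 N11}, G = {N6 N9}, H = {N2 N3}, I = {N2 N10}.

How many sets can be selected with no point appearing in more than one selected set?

4

C, F, G, H are pairwise disjoint (C={N0,N1,N7}; F={N8,N10,N11}; G={N6,N9}; H={N2,N3}).
Every remaining set overlaps one of these, and no 5 of the listed sets are pairwise disjoint, so 4 is the maximum.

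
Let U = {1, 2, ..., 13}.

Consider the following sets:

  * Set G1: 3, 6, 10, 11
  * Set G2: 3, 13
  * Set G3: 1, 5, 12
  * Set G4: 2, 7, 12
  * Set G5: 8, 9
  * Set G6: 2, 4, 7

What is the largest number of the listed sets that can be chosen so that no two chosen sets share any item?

G1, G3, G5, G6 are pairwise disjoint (G1={3,6,10,11}; G3={1,5,12}; G5={8,9}; G6={2,4,7}).
Every remaining set overlaps one of these, and no 5 of the listed sets are pairwise disjoint, so 4 is the maximum.

4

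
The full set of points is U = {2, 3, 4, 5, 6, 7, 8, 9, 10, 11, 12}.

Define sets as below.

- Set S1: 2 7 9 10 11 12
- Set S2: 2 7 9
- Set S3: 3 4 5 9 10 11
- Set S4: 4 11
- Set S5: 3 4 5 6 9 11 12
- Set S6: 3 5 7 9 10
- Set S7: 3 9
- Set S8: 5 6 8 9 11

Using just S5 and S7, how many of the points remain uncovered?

Union of S5, S7 = {3, 4, 5, 6, 9, 11, 12}.
Not covered: 2, 7, 8, 10 — 4 points.

4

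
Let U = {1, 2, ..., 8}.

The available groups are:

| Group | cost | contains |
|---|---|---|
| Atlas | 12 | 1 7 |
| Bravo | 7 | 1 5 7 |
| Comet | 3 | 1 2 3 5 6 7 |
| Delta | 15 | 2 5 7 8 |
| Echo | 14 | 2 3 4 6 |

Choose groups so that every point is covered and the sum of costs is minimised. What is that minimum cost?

32

Comet, Delta, Echo together cover every point (Comet ∪ Delta ∪ Echo = {1, 2, 3, 4, 5, 6, 7, 8}); total cost 3 + 15 + 14 = 32.
No covering selection has total cost below 32.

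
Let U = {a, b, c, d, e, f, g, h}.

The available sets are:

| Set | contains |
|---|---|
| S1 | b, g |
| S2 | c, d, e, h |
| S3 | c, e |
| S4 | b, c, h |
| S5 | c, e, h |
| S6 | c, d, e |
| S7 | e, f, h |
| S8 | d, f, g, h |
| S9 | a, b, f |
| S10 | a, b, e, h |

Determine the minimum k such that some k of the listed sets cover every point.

3

Take {S4, S8, S10}. Their union is {a, b, c, d, e, f, g, h}, which is all 8 points.
No 2 of the 10 sets cover everything (all 45 combinations miss at least one point), so 3 is optimal.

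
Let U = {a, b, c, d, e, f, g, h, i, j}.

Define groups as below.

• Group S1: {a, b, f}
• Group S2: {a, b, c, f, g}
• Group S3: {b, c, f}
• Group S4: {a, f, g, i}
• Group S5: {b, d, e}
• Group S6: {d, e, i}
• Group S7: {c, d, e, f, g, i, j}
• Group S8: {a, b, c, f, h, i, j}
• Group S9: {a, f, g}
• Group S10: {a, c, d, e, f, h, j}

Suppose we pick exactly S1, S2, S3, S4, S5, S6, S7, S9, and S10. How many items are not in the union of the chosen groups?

0

Union of S1, S2, S3, S4, S5, S6, S7, S9, S10 = {a, b, c, d, e, f, g, h, i, j} — that's every item, so 0 are uncovered.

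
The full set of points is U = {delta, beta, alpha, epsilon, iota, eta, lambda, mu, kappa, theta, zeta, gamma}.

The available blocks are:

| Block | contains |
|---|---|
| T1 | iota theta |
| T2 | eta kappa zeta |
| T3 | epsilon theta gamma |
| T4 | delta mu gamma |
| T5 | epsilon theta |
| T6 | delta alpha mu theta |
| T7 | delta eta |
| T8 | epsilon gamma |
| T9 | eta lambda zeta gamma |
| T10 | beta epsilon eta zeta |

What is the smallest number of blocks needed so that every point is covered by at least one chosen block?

Take {T1, T2, T6, T9, T10}. Their union is {delta, beta, alpha, epsilon, iota, eta, lambda, mu, kappa, theta, zeta, gamma}, which is all 12 points.
No 4 of the 10 blocks cover everything (all 210 combinations miss at least one point), so 5 is optimal.

5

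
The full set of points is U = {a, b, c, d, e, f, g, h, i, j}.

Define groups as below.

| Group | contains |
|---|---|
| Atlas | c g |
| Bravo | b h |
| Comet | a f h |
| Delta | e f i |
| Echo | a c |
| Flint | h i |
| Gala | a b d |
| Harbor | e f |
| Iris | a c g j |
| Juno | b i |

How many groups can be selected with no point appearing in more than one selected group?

Atlas, Flint, Gala, Harbor are pairwise disjoint (Atlas={c,g}; Flint={h,i}; Gala={a,b,d}; Harbor={e,f}).
Every remaining group overlaps one of these, and no 5 of the listed groups are pairwise disjoint, so 4 is the maximum.

4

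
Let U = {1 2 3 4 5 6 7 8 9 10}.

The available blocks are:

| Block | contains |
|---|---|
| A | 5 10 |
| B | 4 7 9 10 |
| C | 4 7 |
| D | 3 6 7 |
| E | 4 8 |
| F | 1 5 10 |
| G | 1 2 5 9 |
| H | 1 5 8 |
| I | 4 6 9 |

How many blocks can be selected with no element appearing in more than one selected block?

A, D, E are pairwise disjoint (A={5,10}; D={3,6,7}; E={4,8}).
Every remaining block overlaps one of these, and no 4 of the listed blocks are pairwise disjoint, so 3 is the maximum.

3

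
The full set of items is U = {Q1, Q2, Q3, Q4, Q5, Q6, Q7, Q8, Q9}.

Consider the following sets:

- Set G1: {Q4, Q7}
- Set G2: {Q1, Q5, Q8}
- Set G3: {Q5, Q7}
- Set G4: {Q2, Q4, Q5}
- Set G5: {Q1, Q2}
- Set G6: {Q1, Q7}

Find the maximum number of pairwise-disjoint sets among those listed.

2

G1, G2 are pairwise disjoint (G1={Q4,Q7}; G2={Q1,Q5,Q8}).
Every remaining set overlaps one of these, and no 3 of the listed sets are pairwise disjoint, so 2 is the maximum.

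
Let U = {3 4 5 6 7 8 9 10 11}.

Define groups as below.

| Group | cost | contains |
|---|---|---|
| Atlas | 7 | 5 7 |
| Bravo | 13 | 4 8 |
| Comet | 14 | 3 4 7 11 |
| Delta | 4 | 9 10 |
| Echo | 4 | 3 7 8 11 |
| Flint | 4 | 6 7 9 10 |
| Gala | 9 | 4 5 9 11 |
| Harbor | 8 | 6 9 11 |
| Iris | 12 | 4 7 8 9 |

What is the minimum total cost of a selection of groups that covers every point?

Echo, Flint, Gala together cover every point (Echo ∪ Flint ∪ Gala = {3, 4, 5, 6, 7, 8, 9, 10, 11}); total cost 4 + 4 + 9 = 17.
No covering selection has total cost below 17.

17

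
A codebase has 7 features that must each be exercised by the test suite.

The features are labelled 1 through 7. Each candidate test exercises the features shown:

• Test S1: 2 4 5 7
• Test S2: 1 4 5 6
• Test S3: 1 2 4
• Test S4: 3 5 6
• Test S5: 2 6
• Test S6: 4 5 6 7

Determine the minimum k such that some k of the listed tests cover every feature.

3

S3 and S4 and S6 together: S3 ∪ S4 ∪ S6 = {1, 2, 3, 4, 5, 6, 7} — every feature is covered.
Only S4 contains 3, so S4 is forced; the remaining 4 features need at least 2 more tests (each remaining test adds at most 3) — so at least 3 tests are needed, and 3 is optimal.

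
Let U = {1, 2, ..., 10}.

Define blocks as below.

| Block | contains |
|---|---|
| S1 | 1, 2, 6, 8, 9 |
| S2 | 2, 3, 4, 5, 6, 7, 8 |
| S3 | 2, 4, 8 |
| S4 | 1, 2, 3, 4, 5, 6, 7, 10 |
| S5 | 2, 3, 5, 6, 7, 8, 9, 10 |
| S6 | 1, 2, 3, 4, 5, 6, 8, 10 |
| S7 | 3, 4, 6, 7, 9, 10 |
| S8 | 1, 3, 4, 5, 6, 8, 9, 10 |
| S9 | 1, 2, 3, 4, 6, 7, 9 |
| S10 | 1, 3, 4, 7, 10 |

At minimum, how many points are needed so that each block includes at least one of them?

H = {4, 6} meets every block (each contains at least one member of H), and |H| = 2.
No single point lies in every block, so at least 2 are needed and 2 is optimal.

2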